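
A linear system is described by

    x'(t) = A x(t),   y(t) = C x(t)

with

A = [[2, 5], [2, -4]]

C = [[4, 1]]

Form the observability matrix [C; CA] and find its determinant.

54

CA = [[10, 16]]
Observability matrix O = [C; CA] = [[4, 1], [10, 16]]
det(O) = 4·16 - 1·10 = 64 - 10 = 54
Since det(O) ≠ 0, rank(O) = 2 and the system is completely observable.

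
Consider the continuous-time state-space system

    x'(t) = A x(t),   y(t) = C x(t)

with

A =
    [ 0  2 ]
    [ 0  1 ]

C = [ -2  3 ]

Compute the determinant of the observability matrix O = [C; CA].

CA = [[0, -1]]
Observability matrix O = [C; CA] = [[-2, 3], [0, -1]]
det(O) = (-2)·(-1) - 3·0 = 2 - 0 = 2
Since det(O) ≠ 0, rank(O) = 2 and the system is completely observable.

2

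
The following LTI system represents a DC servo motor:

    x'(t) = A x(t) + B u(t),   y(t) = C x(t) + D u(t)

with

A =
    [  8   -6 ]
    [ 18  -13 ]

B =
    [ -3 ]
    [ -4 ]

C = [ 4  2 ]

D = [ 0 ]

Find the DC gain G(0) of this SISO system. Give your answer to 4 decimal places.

G(0) = C(-A)^{-1}B + D = -C A^{-1} B + D.
det A = 4, so A^{-1} = (1/4)·adj(A) = [[-13/4, 3/2], [-9/2, 2]]
A^{-1} B = [15/4, 11/2]^T
C A^{-1} B = 26
G(0) = D - C A^{-1} B = 0 - (26) = -26

-26.0000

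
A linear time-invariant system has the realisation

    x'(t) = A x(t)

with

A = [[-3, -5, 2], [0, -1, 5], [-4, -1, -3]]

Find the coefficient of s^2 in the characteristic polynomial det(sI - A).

7

Expand det(sI - A) for the 3×3 matrix.
p(s) = s^3 + 7s^2 + 28s - 68.
(Check: constant term = det(-A) = (-1)^3 det A = -68; coefficient of s^2 = -tr A = 7.)
The coefficient of s^2 is 7.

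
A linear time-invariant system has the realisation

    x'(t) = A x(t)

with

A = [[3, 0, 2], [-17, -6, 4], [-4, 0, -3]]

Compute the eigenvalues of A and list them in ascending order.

det(sI - A) = s^3 - (tr A)s^2 + (M11 + M22 + M33)s - det A, where Mii is the 2×2 principal minor of A obtained by deleting row i and column i.
tr A = 3 + (-6) + (-3) = -6; M11 = (-6)·(-3) - 4·0 = 18 - 0 = 18; M22 = 3·(-3) - 2·(-4) = -9 - (-8) = -1; M33 = 3·(-6) - 0·(-17) = -18 - 0 = -18; sum of minors = -1.
det A = 3·((-6)·(-3) - 4·0) - 0·((-17)·(-3) - 4·(-4)) + 2·((-17)·0 - (-6)·(-4)) = 3·18 - 0·67 + 2·(-24) = 6.
So p(s) = det(sI - A) = s^3 + 6s^2 - s - 6.
Rational-root test: any integer root divides -6. Testing small divisors, s = -1 works: p(-1) = -1 + 6 + 1 + (-6) = 0, so (s + 1) is a factor.
Dividing, p(s) = (s + 1)(s^2 + 5s - 6).
Factor s^2 + 5s - 6: two numbers with sum -5 and product -6 are 1 and -6, so s^2 + 5s - 6 = (s - 1)(s + 6).
Hence p(s) = (s - 1) (s + 1) (s + 6), with roots -6, -1, 1.
At least one eigenvalue has non-negative real part, so the system is not asymptotically stable.

-6, -1, 1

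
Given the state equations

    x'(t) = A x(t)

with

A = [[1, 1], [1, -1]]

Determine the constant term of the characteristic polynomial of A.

For a 2×2 matrix, det(sI - A) = s^2 - (tr A)s + det A.
tr A = 0, det A = -2.
So p(s) = s^2 - 2.
The constant term is -2.

-2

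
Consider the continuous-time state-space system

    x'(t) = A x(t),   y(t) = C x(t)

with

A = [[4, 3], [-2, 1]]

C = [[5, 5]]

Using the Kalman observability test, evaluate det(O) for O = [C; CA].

50

CA = [[10, 20]]
Observability matrix O = [C; CA] = [[5, 5], [10, 20]]
det(O) = 5·20 - 5·10 = 100 - 50 = 50
Since det(O) ≠ 0, rank(O) = 2 and the system is completely observable.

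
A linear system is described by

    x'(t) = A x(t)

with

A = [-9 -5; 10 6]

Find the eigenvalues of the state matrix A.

det(sI - A) = s^2 - (tr A)s + det A, with tr A = (-9) + 6 = -3 and det A = (-9)·6 - (-5)·10 = -54 - (-50) = -4.
So p(s) = det(sI - A) = s^2 + 3s - 4.
Factor s^2 + 3s - 4: two numbers with sum -3 and product -4 are 1 and -4, so s^2 + 3s - 4 = (s - 1)(s + 4).
Hence p(s) = (s - 1) (s + 4), with roots -4, 1.
At least one eigenvalue has non-negative real part, so the system is not asymptotically stable.

-4, 1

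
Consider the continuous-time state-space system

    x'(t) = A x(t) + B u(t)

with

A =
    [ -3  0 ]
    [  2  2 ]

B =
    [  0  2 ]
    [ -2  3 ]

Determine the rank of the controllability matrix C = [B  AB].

AB = [[0, -6], [-4, 10]]
Controllability matrix C = [B  AB] = [[0, 2, 0, -6], [-2, 3, -4, 10]]
Take the 2×2 submatrix of C formed by columns 1, 2: [[0, 2], [-2, 3]]. Its determinant is 0·3 - 2·(-2) = 0 - (-4) = 4 ≠ 0.
So rank(C) ≥ 2; since C has 2 rows, rank(C) = 2.
rank(C) = 2 = n, so the pair (A, B) is completely controllable.

2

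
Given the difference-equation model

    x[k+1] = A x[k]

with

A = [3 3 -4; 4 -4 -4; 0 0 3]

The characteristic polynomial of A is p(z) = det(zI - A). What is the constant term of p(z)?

Expand det(zI - A) for the 3×3 matrix.
p(z) = z^3 - 2z^2 - 27z + 72.
(Check: constant term = det(-A) = (-1)^3 det A = 72; coefficient of z^2 = -tr A = -2.)
The constant term is 72.

72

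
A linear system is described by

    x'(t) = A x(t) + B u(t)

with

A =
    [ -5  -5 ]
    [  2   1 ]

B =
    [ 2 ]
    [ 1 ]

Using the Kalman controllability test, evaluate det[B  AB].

25

AB = [[-15], [5]]
Controllability matrix C = [B  AB] = [[2, -15], [1, 5]]
det(C) = 2·5 - (-15)·1 = 10 - (-15) = 25
Since det(C) ≠ 0, rank(C) = 2 and the system is completely controllable.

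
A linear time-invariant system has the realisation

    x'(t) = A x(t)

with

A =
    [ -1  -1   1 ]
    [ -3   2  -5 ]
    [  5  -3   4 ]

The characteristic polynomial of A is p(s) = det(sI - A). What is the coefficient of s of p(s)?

Expand det(sI - A) for the 3×3 matrix.
p(s) = s^3 - 5s^2 - 21s - 19.
(Check: constant term = det(-A) = (-1)^3 det A = -19; coefficient of s^2 = -tr A = -5.)
The coefficient of s is -21.

-21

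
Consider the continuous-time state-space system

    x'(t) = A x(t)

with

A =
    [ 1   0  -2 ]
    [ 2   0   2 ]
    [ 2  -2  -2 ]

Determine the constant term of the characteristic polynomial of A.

Expand det(sI - A) for the 3×3 matrix.
p(s) = s^3 + s^2 + 6s - 12.
(Check: constant term = det(-A) = (-1)^3 det A = -12; coefficient of s^2 = -tr A = 1.)
The constant term is -12.

-12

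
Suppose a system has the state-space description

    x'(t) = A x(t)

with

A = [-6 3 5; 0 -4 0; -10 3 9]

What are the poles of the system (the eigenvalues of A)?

-4, -1, 4

det(sI - A) = s^3 - (tr A)s^2 + (M11 + M22 + M33)s - det A, where Mii is the 2×2 principal minor of A obtained by deleting row i and column i.
tr A = (-6) + (-4) + 9 = -1; M11 = (-4)·9 - 0·3 = -36 - 0 = -36; M22 = (-6)·9 - 5·(-10) = -54 - (-50) = -4; M33 = (-6)·(-4) - 3·0 = 24 - 0 = 24; sum of minors = -16.
det A = (-6)·((-4)·9 - 0·3) - 3·(0·9 - 0·(-10)) + 5·(0·3 - (-4)·(-10)) = (-6)·(-36) - 3·0 + 5·(-40) = 16.
So p(s) = det(sI - A) = s^3 + s^2 - 16s - 16.
Rational-root test: any integer root divides -16. Testing small divisors, s = -1 works: p(-1) = -1 + 1 + 16 + (-16) = 0, so (s + 1) is a factor.
Dividing, p(s) = (s + 1)(s^2 - 16).
Factor s^2 - 16: two numbers with sum 0 and product -16 are 4 and -4, so s^2 - 16 = (s - 4)(s + 4).
Hence p(s) = (s - 4) (s + 1) (s + 4), with roots -4, -1, 4.
At least one eigenvalue has non-negative real part, so the system is not asymptotically stable.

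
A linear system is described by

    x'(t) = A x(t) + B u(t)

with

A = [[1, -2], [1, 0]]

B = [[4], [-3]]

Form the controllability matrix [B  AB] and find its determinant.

AB = [[10], [4]]
Controllability matrix C = [B  AB] = [[4, 10], [-3, 4]]
det(C) = 4·4 - 10·(-3) = 16 - (-30) = 46
Since det(C) ≠ 0, rank(C) = 2 and the system is completely controllable.

46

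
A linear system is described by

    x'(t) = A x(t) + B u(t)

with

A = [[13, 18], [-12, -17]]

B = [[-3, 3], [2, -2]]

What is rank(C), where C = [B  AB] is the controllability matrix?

AB = [[-3, 3], [2, -2]]
Controllability matrix C = [B  AB] = [[-3, 3, -3, 3], [2, -2, 2, -2]]
Every column of C is a scalar multiple of column 1 = [-3, 2] (multipliers 1, -1, 1, -1), so the columns span a one-dimensional space.
C ≠ 0, hence rank(C) = 1.
rank(C) = 1 < n = 2, so the pair (A, B) is not completely controllable.

1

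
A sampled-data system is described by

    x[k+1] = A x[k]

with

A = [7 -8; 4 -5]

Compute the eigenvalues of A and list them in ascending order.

-1, 3

det(zI - A) = z^2 - (tr A)z + det A, with tr A = 7 + (-5) = 2 and det A = 7·(-5) - (-8)·4 = -35 - (-32) = -3.
So p(z) = det(zI - A) = z^2 - 2z - 3.
Factor z^2 - 2z - 3: two numbers with sum 2 and product -3 are 3 and -1, so z^2 - 2z - 3 = (z - 3)(z + 1).
Hence p(z) = (z - 3) (z + 1), with roots -1, 3.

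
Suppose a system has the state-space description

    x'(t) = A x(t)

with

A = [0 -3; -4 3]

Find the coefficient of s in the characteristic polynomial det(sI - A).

For a 2×2 matrix, det(sI - A) = s^2 - (tr A)s + det A.
tr A = 3, det A = -12.
So p(s) = s^2 - 3s - 12.
The coefficient of s is -3.

-3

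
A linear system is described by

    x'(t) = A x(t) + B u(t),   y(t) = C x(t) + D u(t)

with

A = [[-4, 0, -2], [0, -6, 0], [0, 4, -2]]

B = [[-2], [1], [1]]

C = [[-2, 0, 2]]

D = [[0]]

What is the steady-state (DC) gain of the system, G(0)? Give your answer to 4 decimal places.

G(0) = C(-A)^{-1}B + D = -C A^{-1} B + D.
det A = -48, so A^{-1} = (1/-48)·adj(A) = [[-1/4, 1/6, 1/4], [0, -1/6, 0], [0, -1/3, -1/2]]
A^{-1} B = [11/12, -1/6, -5/6]^T
C A^{-1} B = -7/2
G(0) = D - C A^{-1} B = 0 - (-7/2) = 7/2 ≈ 3.5000

3.5000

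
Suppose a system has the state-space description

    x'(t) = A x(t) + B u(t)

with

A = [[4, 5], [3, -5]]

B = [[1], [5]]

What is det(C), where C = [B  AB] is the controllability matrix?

-167

AB = [[29], [-22]]
Controllability matrix C = [B  AB] = [[1, 29], [5, -22]]
det(C) = 1·(-22) - 29·5 = -22 - 145 = -167
Since det(C) ≠ 0, rank(C) = 2 and the system is completely controllable.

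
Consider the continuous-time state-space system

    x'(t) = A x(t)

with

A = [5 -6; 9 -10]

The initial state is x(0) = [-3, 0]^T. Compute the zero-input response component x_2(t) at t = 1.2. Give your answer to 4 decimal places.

det(sI - A) = s^2 - (tr A)s + det A, with tr A = 5 + (-10) = -5 and det A = 5·(-10) - (-6)·9 = -50 - (-54) = 4.
So p(s) = det(sI - A) = s^2 + 5s + 4.
Factor s^2 + 5s + 4: two numbers with sum -5 and product 4 are -1 and -4, so s^2 + 5s + 4 = (s + 1)(s + 4).
Hence p(s) = (s + 1) (s + 4), with roots -4, -1.
The eigenvalues -4, -1 are distinct and real, so A is diagonalisable and x(t) = e^{At} x(0) = V diag(e^{λ_i t}) V^{-1} x(0), where the columns of V are the eigenvectors.
λ = -4: A - (-4)I = [[9, -6], [9, -6]]. Row 1 gives 9·v1 + (-6)·v2 = 0, so take v_1 = [2, 3]^T.
λ = -1: A - (-1)I = [[6, -6], [9, -9]]. Row 1 gives 6·v1 + (-6)·v2 = 0, so take v_2 = [-1, -1]^T.
V = [v_1 v_2] = [[2, -1], [3, -1]] has det V = 1, so V^{-1} = adj(V)/det V = [[-1, 1], [-3, 2]].
Modal coordinates z(0) = V^{-1} x(0): (-1)·(-3) + 1·0 = 3; (-3)·(-3) + 2·0 = 9; so z(0) = [3, 9]^T.
x_2(t) = Σ_i (v_i)_2 · z_i(0) · e^{λ_i t} (row 2 of V times the modal terms).
x_2(1.2) = 3·3·e^{-4·1.2} + (-1)·9·e^{-1·1.2} = 9·0.008230 + (-9)·0.301194 = -2.6367.

-2.6367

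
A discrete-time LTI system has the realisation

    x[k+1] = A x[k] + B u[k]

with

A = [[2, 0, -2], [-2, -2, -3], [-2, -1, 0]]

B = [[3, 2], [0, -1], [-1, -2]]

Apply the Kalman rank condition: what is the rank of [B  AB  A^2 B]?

3

AB = [[8, 8], [-3, 4], [-6, -3]]
A^2B = [[28, 22], [8, -15], [-13, -20]]
Controllability matrix C = [B  AB  A^2B] = [[3, 2, 8, 8, 28, 22], [0, -1, -3, 4, 8, -15], [-1, -2, -6, -3, -13, -20]]
Take the 3×3 submatrix of C formed by columns 1, 2, 3: [[3, 2, 8], [0, -1, -3], [-1, -2, -6]]. Its determinant is 3·((-1)·(-6) - (-3)·(-2)) - 2·(0·(-6) - (-3)·(-1)) + 8·(0·(-2) - (-1)·(-1)) = 3·0 - 2·(-3) + 8·(-1) = -2 ≠ 0.
So rank(C) ≥ 3; since C has 3 rows, rank(C) = 3.
rank(C) = 3 = n, so the pair (A, B) is completely controllable.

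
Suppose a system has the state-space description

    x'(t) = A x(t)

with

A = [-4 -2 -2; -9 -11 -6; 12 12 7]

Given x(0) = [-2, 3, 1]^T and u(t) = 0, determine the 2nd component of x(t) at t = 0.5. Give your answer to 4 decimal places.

-0.3253

det(sI - A) = s^3 - (tr A)s^2 + (M11 + M22 + M33)s - det A, where Mii is the 2×2 principal minor of A obtained by deleting row i and column i.
tr A = (-4) + (-11) + 7 = -8; M11 = (-11)·7 - (-6)·12 = -77 - (-72) = -5; M22 = (-4)·7 - (-2)·12 = -28 - (-24) = -4; M33 = (-4)·(-11) - (-2)·(-9) = 44 - 18 = 26; sum of minors = 17.
det A = (-4)·((-11)·7 - (-6)·12) - (-2)·((-9)·7 - (-6)·12) + (-2)·((-9)·12 - (-11)·12) = (-4)·(-5) - (-2)·9 + (-2)·24 = -10.
So p(s) = det(sI - A) = s^3 + 8s^2 + 17s + 10.
Rational-root test: any integer root divides 10. Testing small divisors, s = -1 works: p(-1) = -1 + 8 + (-17) + 10 = 0, so (s + 1) is a factor.
Dividing, p(s) = (s + 1)(s^2 + 7s + 10).
Factor s^2 + 7s + 10: two numbers with sum -7 and product 10 are -2 and -5, so s^2 + 7s + 10 = (s + 2)(s + 5).
Hence p(s) = (s + 1) (s + 2) (s + 5), with roots -5, -2, -1.
The eigenvalues -5, -2, -1 are distinct and real, so A is diagonalisable and x(t) = e^{At} x(0) = V diag(e^{λ_i t}) V^{-1} x(0), where the columns of V are the eigenvectors.
λ = -5: A - (-5)I = [[1, -2, -2], [-9, -6, -6], [12, 12, 12]]. v must be orthogonal to every row; (row 1) × (row 2) = [0, 24, -24], so take v_1 = [0, -1, 1]^T.
λ = -2: A - (-2)I = [[-2, -2, -2], [-9, -9, -6], [12, 12, 9]]. v must be orthogonal to every row; (row 1) × (row 2) = [-6, 6, 0], so take v_2 = [-1, 1, 0]^T.
λ = -1: A - (-1)I = [[-3, -2, -2], [-9, -10, -6], [12, 12, 8]]. v must be orthogonal to every row; (row 1) × (row 2) = [-8, 0, 12], so take v_3 = [-2, 0, 3]^T.
V = [v_1 v_2 v_3] = [[0, -1, -2], [-1, 1, 0], [1, 0, 3]] has det V = -1, so V^{-1} = adj(V)/det V = [[-3, -3, -2], [-3, -2, -2], [1, 1, 1]].
Modal coordinates z(0) = V^{-1} x(0): (-3)·(-2) + (-3)·3 + (-2)·1 = -5; (-3)·(-2) + (-2)·3 + (-2)·1 = -2; 1·(-2) + 1·3 + 1·1 = 2; so z(0) = [-5, -2, 2]^T.
x_2(t) = Σ_i (v_i)_2 · z_i(0) · e^{λ_i t} (row 2 of V times the modal terms).
x_2(0.5) = (-1)·(-5)·e^{-5·0.5} + 1·(-2)·e^{-2·0.5} + 0·2·e^{-1·0.5} = 5·0.082085 + (-2)·0.367879 + 0·0.606531 = -0.3253.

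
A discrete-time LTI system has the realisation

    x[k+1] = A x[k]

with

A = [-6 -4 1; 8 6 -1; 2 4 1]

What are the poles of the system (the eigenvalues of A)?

-1, 0, 2

det(zI - A) = z^3 - (tr A)z^2 + (M11 + M22 + M33)z - det A, where Mii is the 2×2 principal minor of A obtained by deleting row i and column i.
tr A = (-6) + 6 + 1 = 1; M11 = 6·1 - (-1)·4 = 6 - (-4) = 10; M22 = (-6)·1 - 1·2 = -6 - 2 = -8; M33 = (-6)·6 - (-4)·8 = -36 - (-32) = -4; sum of minors = -2.
det A = (-6)·(6·1 - (-1)·4) - (-4)·(8·1 - (-1)·2) + 1·(8·4 - 6·2) = (-6)·10 - (-4)·10 + 1·20 = 0.
So p(z) = det(zI - A) = z^3 - z^2 - 2z.
The constant term is 0, so p(z) = z(z^2 - z - 2).
Factor z^2 - z - 2: two numbers with sum 1 and product -2 are 2 and -1, so z^2 - z - 2 = (z - 2)(z + 1).
Hence p(z) = z (z - 2) (z + 1), with roots -1, 0, 2.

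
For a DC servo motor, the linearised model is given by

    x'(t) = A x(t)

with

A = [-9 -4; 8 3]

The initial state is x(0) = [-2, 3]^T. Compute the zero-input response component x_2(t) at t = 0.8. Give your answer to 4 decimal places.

0.9170

det(sI - A) = s^2 - (tr A)s + det A, with tr A = (-9) + 3 = -6 and det A = (-9)·3 - (-4)·8 = -27 - (-32) = 5.
So p(s) = det(sI - A) = s^2 + 6s + 5.
Factor s^2 + 6s + 5: two numbers with sum -6 and product 5 are -1 and -5, so s^2 + 6s + 5 = (s + 1)(s + 5).
Hence p(s) = (s + 1) (s + 5), with roots -5, -1.
The eigenvalues -5, -1 are distinct and real, so A is diagonalisable and x(t) = e^{At} x(0) = V diag(e^{λ_i t}) V^{-1} x(0), where the columns of V are the eigenvectors.
λ = -5: A - (-5)I = [[-4, -4], [8, 8]]. Row 1 gives (-4)·v1 + (-4)·v2 = 0, so take v_1 = [1, -1]^T.
λ = -1: A - (-1)I = [[-8, -4], [8, 4]]. Row 1 gives (-8)·v1 + (-4)·v2 = 0, so take v_2 = [1, -2]^T.
V = [v_1 v_2] = [[1, 1], [-1, -2]] has det V = -1, so V^{-1} = adj(V)/det V = [[2, 1], [-1, -1]].
Modal coordinates z(0) = V^{-1} x(0): 2·(-2) + 1·3 = -1; (-1)·(-2) + (-1)·3 = -1; so z(0) = [-1, -1]^T.
x_2(t) = Σ_i (v_i)_2 · z_i(0) · e^{λ_i t} (row 2 of V times the modal terms).
x_2(0.8) = (-1)·(-1)·e^{-5·0.8} + (-2)·(-1)·e^{-1·0.8} = 1·0.018316 + 2·0.449329 = 0.9170.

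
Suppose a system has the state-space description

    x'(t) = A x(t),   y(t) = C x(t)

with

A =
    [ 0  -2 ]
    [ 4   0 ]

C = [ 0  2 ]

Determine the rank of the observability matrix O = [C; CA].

2

CA = [[8, 0]]
Observability matrix O = [C; CA] = [[0, 2], [8, 0]]
det(O) = 0·0 - 2·8 = 0 - 16 = -16 ≠ 0, so rank(O) = 2.
rank(O) = 2 = n, so the pair (A, C) is completely observable.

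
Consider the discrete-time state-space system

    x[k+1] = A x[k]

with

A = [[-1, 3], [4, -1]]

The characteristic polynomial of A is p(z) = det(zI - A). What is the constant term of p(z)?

-11

For a 2×2 matrix, det(zI - A) = z^2 - (tr A)z + det A.
tr A = -2, det A = -11.
So p(z) = z^2 + 2z - 11.
The constant term is -11.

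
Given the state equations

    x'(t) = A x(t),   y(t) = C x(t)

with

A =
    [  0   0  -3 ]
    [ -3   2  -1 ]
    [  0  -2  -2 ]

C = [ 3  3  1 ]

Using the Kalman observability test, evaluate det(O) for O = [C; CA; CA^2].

CA = [[-9, 4, -14]]
CA^2 = [[-12, 36, 51]]
Observability matrix O = [C; CA; CA^2] = [[3, 3, 1], [-9, 4, -14], [-12, 36, 51]]
Expanding along the first row, det(O) = 3·(4·51 - (-14)·36) - 3·((-9)·51 - (-14)·(-12)) + 1·((-9)·36 - 4·(-12)) = 3·708 - 3·(-627) + 1·(-276) = 3729
Since det(O) ≠ 0, rank(O) = 3 and the system is completely observable.

3729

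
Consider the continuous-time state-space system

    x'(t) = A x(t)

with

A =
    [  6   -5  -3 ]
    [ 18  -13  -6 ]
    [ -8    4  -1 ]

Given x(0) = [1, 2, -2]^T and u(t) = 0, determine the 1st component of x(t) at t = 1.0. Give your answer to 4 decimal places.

0.7174

det(sI - A) = s^3 - (tr A)s^2 + (M11 + M22 + M33)s - det A, where Mii is the 2×2 principal minor of A obtained by deleting row i and column i.
tr A = 6 + (-13) + (-1) = -8; M11 = (-13)·(-1) - (-6)·4 = 13 - (-24) = 37; M22 = 6·(-1) - (-3)·(-8) = -6 - 24 = -30; M33 = 6·(-13) - (-5)·18 = -78 - (-90) = 12; sum of minors = 19.
det A = 6·((-13)·(-1) - (-6)·4) - (-5)·(18·(-1) - (-6)·(-8)) + (-3)·(18·4 - (-13)·(-8)) = 6·37 - (-5)·(-66) + (-3)·(-32) = -12.
So p(s) = det(sI - A) = s^3 + 8s^2 + 19s + 12.
Rational-root test: any integer root divides 12. Testing small divisors, s = -1 works: p(-1) = -1 + 8 + (-19) + 12 = 0, so (s + 1) is a factor.
Dividing, p(s) = (s + 1)(s^2 + 7s + 12).
Factor s^2 + 7s + 12: two numbers with sum -7 and product 12 are -3 and -4, so s^2 + 7s + 12 = (s + 3)(s + 4).
Hence p(s) = (s + 1) (s + 3) (s + 4), with roots -4, -3, -1.
The eigenvalues -4, -3, -1 are distinct and real, so A is diagonalisable and x(t) = e^{At} x(0) = V diag(e^{λ_i t}) V^{-1} x(0), where the columns of V are the eigenvectors.
λ = -4: A - (-4)I = [[10, -5, -3], [18, -9, -6], [-8, 4, 3]]. v must be orthogonal to every row; (row 1) × (row 2) = [3, 6, 0], so take v_1 = [1, 2, 0]^T.
λ = -3: A - (-3)I = [[9, -5, -3], [18, -10, -6], [-8, 4, 2]]. v must be orthogonal to every row; (row 1) × (row 3) = [2, 6, -4], so take v_2 = [1, 3, -2]^T.
λ = -1: A - (-1)I = [[7, -5, -3], [18, -12, -6], [-8, 4, 0]]. v must be orthogonal to every row; (row 1) × (row 2) = [-6, -12, 6], so take v_3 = [1, 2, -1]^T.
V = [v_1 v_2 v_3] = [[1, 1, 1], [2, 3, 2], [0, -2, -1]] has det V = -1, so V^{-1} = adj(V)/det V = [[-1, 1, 1], [-2, 1, 0], [4, -2, -1]].
Modal coordinates z(0) = V^{-1} x(0): (-1)·1 + 1·2 + 1·(-2) = -1; (-2)·1 + 1·2 + 0·(-2) = 0; 4·1 + (-2)·2 + (-1)·(-2) = 2; so z(0) = [-1, 0, 2]^T.
x_1(t) = Σ_i (v_i)_1 · z_i(0) · e^{λ_i t} (row 1 of V times the modal terms).
x_1(1.0) = 1·(-1)·e^{-4·1.0} + 1·0·e^{-3·1.0} + 1·2·e^{-1·1.0} = (-1)·0.018316 + 0·0.049787 + 2·0.367879 = 0.7174.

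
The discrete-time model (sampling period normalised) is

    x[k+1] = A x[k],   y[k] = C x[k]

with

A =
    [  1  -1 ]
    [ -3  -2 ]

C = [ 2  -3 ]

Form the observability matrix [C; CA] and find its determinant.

CA = [[11, 4]]
Observability matrix O = [C; CA] = [[2, -3], [11, 4]]
det(O) = 2·4 - (-3)·11 = 8 - (-33) = 41
Since det(O) ≠ 0, rank(O) = 2 and the system is completely observable.

41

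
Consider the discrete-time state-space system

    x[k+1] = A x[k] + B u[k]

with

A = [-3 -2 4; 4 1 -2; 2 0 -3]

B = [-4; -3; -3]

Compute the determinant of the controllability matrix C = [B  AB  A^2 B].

AB = [[6], [-13], [1]]
A^2B = [[12], [9], [9]]
Controllability matrix C = [B  AB  A^2B] = [[-4, 6, 12], [-3, -13, 9], [-3, 1, 9]]
Expanding along the first row, det(C) = (-4)·((-13)·9 - 9·1) - 6·((-3)·9 - 9·(-3)) + 12·((-3)·1 - (-13)·(-3)) = (-4)·(-126) - 6·0 + 12·(-42) = 0
Since det(C) = 0, rank(C) < 3 and the system is not completely controllable.

0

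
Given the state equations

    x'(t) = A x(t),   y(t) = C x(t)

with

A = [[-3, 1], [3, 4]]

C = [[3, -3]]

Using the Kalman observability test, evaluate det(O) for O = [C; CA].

-81

CA = [[-18, -9]]
Observability matrix O = [C; CA] = [[3, -3], [-18, -9]]
det(O) = 3·(-9) - (-3)·(-18) = -27 - 54 = -81
Since det(O) ≠ 0, rank(O) = 2 and the system is completely observable.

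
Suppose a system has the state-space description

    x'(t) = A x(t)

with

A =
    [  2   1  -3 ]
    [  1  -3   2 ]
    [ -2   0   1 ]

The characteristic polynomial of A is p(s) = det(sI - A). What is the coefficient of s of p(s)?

Expand det(sI - A) for the 3×3 matrix.
p(s) = s^3 - 14s - 7.
(Check: constant term = det(-A) = (-1)^3 det A = -7; coefficient of s^2 = -tr A = 0.)
The coefficient of s is -14.

-14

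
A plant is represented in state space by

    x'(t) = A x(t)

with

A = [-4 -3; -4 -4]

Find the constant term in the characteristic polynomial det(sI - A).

4

For a 2×2 matrix, det(sI - A) = s^2 - (tr A)s + det A.
tr A = -8, det A = 4.
So p(s) = s^2 + 8s + 4.
The constant term is 4.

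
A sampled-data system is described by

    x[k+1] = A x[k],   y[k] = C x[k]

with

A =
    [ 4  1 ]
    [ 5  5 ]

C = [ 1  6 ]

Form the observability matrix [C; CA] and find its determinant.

CA = [[34, 31]]
Observability matrix O = [C; CA] = [[1, 6], [34, 31]]
det(O) = 1·31 - 6·34 = 31 - 204 = -173
Since det(O) ≠ 0, rank(O) = 2 and the system is completely observable.

-173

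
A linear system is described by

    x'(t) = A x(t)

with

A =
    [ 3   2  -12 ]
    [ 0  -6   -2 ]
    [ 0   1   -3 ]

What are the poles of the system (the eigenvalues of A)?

det(sI - A) = s^3 - (tr A)s^2 + (M11 + M22 + M33)s - det A, where Mii is the 2×2 principal minor of A obtained by deleting row i and column i.
tr A = 3 + (-6) + (-3) = -6; M11 = (-6)·(-3) - (-2)·1 = 18 - (-2) = 20; M22 = 3·(-3) - (-12)·0 = -9 - 0 = -9; M33 = 3·(-6) - 2·0 = -18 - 0 = -18; sum of minors = -7.
det A = 3·((-6)·(-3) - (-2)·1) - 2·(0·(-3) - (-2)·0) + (-12)·(0·1 - (-6)·0) = 3·20 - 2·0 + (-12)·0 = 60.
So p(s) = det(sI - A) = s^3 + 6s^2 - 7s - 60.
Rational-root test: any integer root divides -60. Testing small divisors, s = 3 works: p(3) = 27 + 54 + (-21) + (-60) = 0, so (s - 3) is a factor.
Dividing, p(s) = (s - 3)(s^2 + 9s + 20).
Factor s^2 + 9s + 20: two numbers with sum -9 and product 20 are -4 and -5, so s^2 + 9s + 20 = (s + 4)(s + 5).
Hence p(s) = (s - 3) (s + 4) (s + 5), with roots -5, -4, 3.
At least one eigenvalue has non-negative real part, so the system is not asymptotically stable.

-5, -4, 3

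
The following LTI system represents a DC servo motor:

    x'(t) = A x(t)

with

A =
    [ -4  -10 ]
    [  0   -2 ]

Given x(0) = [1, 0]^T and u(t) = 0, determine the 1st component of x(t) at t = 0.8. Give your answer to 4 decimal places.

0.0408

det(sI - A) = s^2 - (tr A)s + det A, with tr A = (-4) + (-2) = -6 and det A = (-4)·(-2) - (-10)·0 = 8 - 0 = 8.
So p(s) = det(sI - A) = s^2 + 6s + 8.
Factor s^2 + 6s + 8: two numbers with sum -6 and product 8 are -2 and -4, so s^2 + 6s + 8 = (s + 2)(s + 4).
Hence p(s) = (s + 2) (s + 4), with roots -4, -2.
The eigenvalues -4, -2 are distinct and real, so A is diagonalisable and x(t) = e^{At} x(0) = V diag(e^{λ_i t}) V^{-1} x(0), where the columns of V are the eigenvectors.
λ = -4: A - (-4)I = [[0, -10], [0, 2]]. Row 1 gives 0·v1 + (-10)·v2 = 0, so take v_1 = [1, 0]^T.
λ = -2: A - (-2)I = [[-2, -10], [0, 0]]. Row 1 gives (-2)·v1 + (-10)·v2 = 0, so take v_2 = [-5, 1]^T.
V = [v_1 v_2] = [[1, -5], [0, 1]] has det V = 1, so V^{-1} = adj(V)/det V = [[1, 5], [0, 1]].
Modal coordinates z(0) = V^{-1} x(0): 1·1 + 5·0 = 1; 0·1 + 1·0 = 0; so z(0) = [1, 0]^T.
x_1(t) = Σ_i (v_i)_1 · z_i(0) · e^{λ_i t} (row 1 of V times the modal terms).
x_1(0.8) = 1·1·e^{-4·0.8} + (-5)·0·e^{-2·0.8} = 1·0.040762 + 0·0.201897 = 0.0408.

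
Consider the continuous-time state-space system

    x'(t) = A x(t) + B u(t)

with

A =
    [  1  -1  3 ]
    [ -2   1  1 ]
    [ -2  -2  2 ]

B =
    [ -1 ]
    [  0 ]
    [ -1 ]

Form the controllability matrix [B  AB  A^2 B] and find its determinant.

AB = [[-4], [1], [0]]
A^2B = [[-5], [9], [6]]
Controllability matrix C = [B  AB  A^2B] = [[-1, -4, -5], [0, 1, 9], [-1, 0, 6]]
Expanding along the first row, det(C) = (-1)·(1·6 - 9·0) - (-4)·(0·6 - 9·(-1)) + (-5)·(0·0 - 1·(-1)) = (-1)·6 - (-4)·9 + (-5)·1 = 25
Since det(C) ≠ 0, rank(C) = 3 and the system is completely controllable.

25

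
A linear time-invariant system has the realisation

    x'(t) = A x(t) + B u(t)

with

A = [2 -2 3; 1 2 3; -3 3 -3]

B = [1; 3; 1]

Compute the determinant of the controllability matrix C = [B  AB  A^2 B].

213

AB = [[-1], [10], [3]]
A^2B = [[-13], [28], [24]]
Controllability matrix C = [B  AB  A^2B] = [[1, -1, -13], [3, 10, 28], [1, 3, 24]]
Expanding along the first row, det(C) = 1·(10·24 - 28·3) - (-1)·(3·24 - 28·1) + (-13)·(3·3 - 10·1) = 1·156 - (-1)·44 + (-13)·(-1) = 213
Since det(C) ≠ 0, rank(C) = 3 and the system is completely controllable.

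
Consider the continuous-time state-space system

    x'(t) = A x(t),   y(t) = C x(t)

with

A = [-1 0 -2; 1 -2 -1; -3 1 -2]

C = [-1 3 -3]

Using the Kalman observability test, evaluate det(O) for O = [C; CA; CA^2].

CA = [[13, -9, 5]]
CA^2 = [[-37, 23, -27]]
Observability matrix O = [C; CA; CA^2] = [[-1, 3, -3], [13, -9, 5], [-37, 23, -27]]
Expanding along the first row, det(O) = (-1)·((-9)·(-27) - 5·23) - 3·(13·(-27) - 5·(-37)) + (-3)·(13·23 - (-9)·(-37)) = (-1)·128 - 3·(-166) + (-3)·(-34) = 472
Since det(O) ≠ 0, rank(O) = 3 and the system is completely observable.

472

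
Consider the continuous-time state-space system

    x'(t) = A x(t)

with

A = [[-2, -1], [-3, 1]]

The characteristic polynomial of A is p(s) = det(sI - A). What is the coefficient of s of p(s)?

For a 2×2 matrix, det(sI - A) = s^2 - (tr A)s + det A.
tr A = -1, det A = -5.
So p(s) = s^2 + s - 5.
The coefficient of s is 1.

1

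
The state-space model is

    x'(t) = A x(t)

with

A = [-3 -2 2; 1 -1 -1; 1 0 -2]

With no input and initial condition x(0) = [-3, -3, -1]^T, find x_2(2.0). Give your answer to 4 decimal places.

det(sI - A) = s^3 - (tr A)s^2 + (M11 + M22 + M33)s - det A, where Mii is the 2×2 principal minor of A obtained by deleting row i and column i.
tr A = (-3) + (-1) + (-2) = -6; M11 = (-1)·(-2) - (-1)·0 = 2 - 0 = 2; M22 = (-3)·(-2) - 2·1 = 6 - 2 = 4; M33 = (-3)·(-1) - (-2)·1 = 3 - (-2) = 5; sum of minors = 11.
det A = (-3)·((-1)·(-2) - (-1)·0) - (-2)·(1·(-2) - (-1)·1) + 2·(1·0 - (-1)·1) = (-3)·2 - (-2)·(-1) + 2·1 = -6.
So p(s) = det(sI - A) = s^3 + 6s^2 + 11s + 6.
Rational-root test: any integer root divides 6. Testing small divisors, s = -1 works: p(-1) = -1 + 6 + (-11) + 6 = 0, so (s + 1) is a factor.
Dividing, p(s) = (s + 1)(s^2 + 5s + 6).
Factor s^2 + 5s + 6: two numbers with sum -5 and product 6 are -2 and -3, so s^2 + 5s + 6 = (s + 2)(s + 3).
Hence p(s) = (s + 1) (s + 2) (s + 3), with roots -3, -2, -1.
The eigenvalues -3, -2, -1 are distinct and real, so A is diagonalisable and x(t) = e^{At} x(0) = V diag(e^{λ_i t}) V^{-1} x(0), where the columns of V are the eigenvectors.
λ = -3: A - (-3)I = [[0, -2, 2], [1, 2, -1], [1, 0, 1]]. v must be orthogonal to every row; (row 1) × (row 2) = [-2, 2, 2], so take v_1 = [1, -1, -1]^T.
λ = -2: A - (-2)I = [[-1, -2, 2], [1, 1, -1], [1, 0, 0]]. v must be orthogonal to every row; (row 1) × (row 2) = [0, 1, 1], so take v_2 = [0, 1, 1]^T.
λ = -1: A - (-1)I = [[-2, -2, 2], [1, 0, -1], [1, 0, -1]]. v must be orthogonal to every row; (row 1) × (row 2) = [2, 0, 2], so take v_3 = [1, 0, 1]^T.
V = [v_1 v_2 v_3] = [[1, 0, 1], [-1, 1, 0], [-1, 1, 1]] has det V = 1, so V^{-1} = adj(V)/det V = [[1, 1, -1], [1, 2, -1], [0, -1, 1]].
Modal coordinates z(0) = V^{-1} x(0): 1·(-3) + 1·(-3) + (-1)·(-1) = -5; 1·(-3) + 2·(-3) + (-1)·(-1) = -8; 0·(-3) + (-1)·(-3) + 1·(-1) = 2; so z(0) = [-5, -8, 2]^T.
x_2(t) = Σ_i (v_i)_2 · z_i(0) · e^{λ_i t} (row 2 of V times the modal terms).
x_2(2.0) = (-1)·(-5)·e^{-3·2.0} + 1·(-8)·e^{-2·2.0} + 0·2·e^{-1·2.0} = 5·0.002479 + (-8)·0.018316 + 0·0.135335 = -0.1341.

-0.1341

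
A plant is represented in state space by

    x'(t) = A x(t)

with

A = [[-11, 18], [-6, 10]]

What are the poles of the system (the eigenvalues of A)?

det(sI - A) = s^2 - (tr A)s + det A, with tr A = (-11) + 10 = -1 and det A = (-11)·10 - 18·(-6) = -110 - (-108) = -2.
So p(s) = det(sI - A) = s^2 + s - 2.
Factor s^2 + s - 2: two numbers with sum -1 and product -2 are 1 and -2, so s^2 + s - 2 = (s - 1)(s + 2).
Hence p(s) = (s - 1) (s + 2), with roots -2, 1.
At least one eigenvalue has non-negative real part, so the system is not asymptotically stable.

-2, 1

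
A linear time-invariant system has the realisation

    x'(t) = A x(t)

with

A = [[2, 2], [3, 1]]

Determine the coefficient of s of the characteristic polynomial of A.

For a 2×2 matrix, det(sI - A) = s^2 - (tr A)s + det A.
tr A = 3, det A = -4.
So p(s) = s^2 - 3s - 4.
The coefficient of s is -3.

-3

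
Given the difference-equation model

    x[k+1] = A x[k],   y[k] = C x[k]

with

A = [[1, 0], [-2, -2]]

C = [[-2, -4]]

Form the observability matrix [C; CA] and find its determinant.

8

CA = [[6, 8]]
Observability matrix O = [C; CA] = [[-2, -4], [6, 8]]
det(O) = (-2)·8 - (-4)·6 = -16 - (-24) = 8
Since det(O) ≠ 0, rank(O) = 2 and the system is completely observable.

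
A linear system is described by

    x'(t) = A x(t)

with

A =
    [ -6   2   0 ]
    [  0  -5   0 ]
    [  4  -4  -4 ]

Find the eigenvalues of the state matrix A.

det(sI - A) = s^3 - (tr A)s^2 + (M11 + M22 + M33)s - det A, where Mii is the 2×2 principal minor of A obtained by deleting row i and column i.
tr A = (-6) + (-5) + (-4) = -15; M11 = (-5)·(-4) - 0·(-4) = 20 - 0 = 20; M22 = (-6)·(-4) - 0·4 = 24 - 0 = 24; M33 = (-6)·(-5) - 2·0 = 30 - 0 = 30; sum of minors = 74.
det A = (-6)·((-5)·(-4) - 0·(-4)) - 2·(0·(-4) - 0·4) + 0·(0·(-4) - (-5)·4) = (-6)·20 - 2·0 + 0·20 = -120.
So p(s) = det(sI - A) = s^3 + 15s^2 + 74s + 120.
Rational-root test: any integer root divides 120. Testing small divisors, s = -4 works: p(-4) = -64 + 240 + (-296) + 120 = 0, so (s + 4) is a factor.
Dividing, p(s) = (s + 4)(s^2 + 11s + 30).
Factor s^2 + 11s + 30: two numbers with sum -11 and product 30 are -5 and -6, so s^2 + 11s + 30 = (s + 5)(s + 6).
Hence p(s) = (s + 4) (s + 5) (s + 6), with roots -6, -5, -4.
All eigenvalues have negative real part, so the system is asymptotically stable.

-6, -5, -4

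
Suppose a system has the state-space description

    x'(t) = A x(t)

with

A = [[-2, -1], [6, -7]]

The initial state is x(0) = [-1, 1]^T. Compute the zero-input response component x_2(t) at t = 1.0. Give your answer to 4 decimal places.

-0.0859

det(sI - A) = s^2 - (tr A)s + det A, with tr A = (-2) + (-7) = -9 and det A = (-2)·(-7) - (-1)·6 = 14 - (-6) = 20.
So p(s) = det(sI - A) = s^2 + 9s + 20.
Factor s^2 + 9s + 20: two numbers with sum -9 and product 20 are -4 and -5, so s^2 + 9s + 20 = (s + 4)(s + 5).
Hence p(s) = (s + 4) (s + 5), with roots -5, -4.
The eigenvalues -5, -4 are distinct and real, so A is diagonalisable and x(t) = e^{At} x(0) = V diag(e^{λ_i t}) V^{-1} x(0), where the columns of V are the eigenvectors.
λ = -5: A - (-5)I = [[3, -1], [6, -2]]. Row 1 gives 3·v1 + (-1)·v2 = 0, so take v_1 = [1, 3]^T.
λ = -4: A - (-4)I = [[2, -1], [6, -3]]. Row 1 gives 2·v1 + (-1)·v2 = 0, so take v_2 = [1, 2]^T.
V = [v_1 v_2] = [[1, 1], [3, 2]] has det V = -1, so V^{-1} = adj(V)/det V = [[-2, 1], [3, -1]].
Modal coordinates z(0) = V^{-1} x(0): (-2)·(-1) + 1·1 = 3; 3·(-1) + (-1)·1 = -4; so z(0) = [3, -4]^T.
x_2(t) = Σ_i (v_i)_2 · z_i(0) · e^{λ_i t} (row 2 of V times the modal terms).
x_2(1.0) = 3·3·e^{-5·1.0} + 2·(-4)·e^{-4·1.0} = 9·0.006738 + (-8)·0.018316 = -0.0859.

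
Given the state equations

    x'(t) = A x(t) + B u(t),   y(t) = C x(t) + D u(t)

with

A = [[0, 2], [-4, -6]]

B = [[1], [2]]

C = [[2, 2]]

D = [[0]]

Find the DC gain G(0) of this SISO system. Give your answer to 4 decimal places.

1.5000

G(0) = C(-A)^{-1}B + D = -C A^{-1} B + D.
det A = 8, so A^{-1} = (1/8)·adj(A) = [[-3/4, -1/4], [1/2, 0]]
A^{-1} B = [-5/4, 1/2]^T
C A^{-1} B = -3/2
G(0) = D - C A^{-1} B = 0 - (-3/2) = 3/2 ≈ 1.5000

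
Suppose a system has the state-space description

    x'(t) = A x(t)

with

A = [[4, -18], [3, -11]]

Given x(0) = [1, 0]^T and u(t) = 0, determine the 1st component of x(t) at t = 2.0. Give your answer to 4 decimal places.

det(sI - A) = s^2 - (tr A)s + det A, with tr A = 4 + (-11) = -7 and det A = 4·(-11) - (-18)·3 = -44 - (-54) = 10.
So p(s) = det(sI - A) = s^2 + 7s + 10.
Factor s^2 + 7s + 10: two numbers with sum -7 and product 10 are -2 and -5, so s^2 + 7s + 10 = (s + 2)(s + 5).
Hence p(s) = (s + 2) (s + 5), with roots -5, -2.
The eigenvalues -5, -2 are distinct and real, so A is diagonalisable and x(t) = e^{At} x(0) = V diag(e^{λ_i t}) V^{-1} x(0), where the columns of V are the eigenvectors.
λ = -5: A - (-5)I = [[9, -18], [3, -6]]. Row 1 gives 9·v1 + (-18)·v2 = 0, so take v_1 = [-2, -1]^T.
λ = -2: A - (-2)I = [[6, -18], [3, -9]]. Row 1 gives 6·v1 + (-18)·v2 = 0, so take v_2 = [-3, -1]^T.
V = [v_1 v_2] = [[-2, -3], [-1, -1]] has det V = -1, so V^{-1} = adj(V)/det V = [[1, -3], [-1, 2]].
Modal coordinates z(0) = V^{-1} x(0): 1·1 + (-3)·0 = 1; (-1)·1 + 2·0 = -1; so z(0) = [1, -1]^T.
x_1(t) = Σ_i (v_i)_1 · z_i(0) · e^{λ_i t} (row 1 of V times the modal terms).
x_1(2.0) = (-2)·1·e^{-5·2.0} + (-3)·(-1)·e^{-2·2.0} = (-2)·0.000045 + 3·0.018316 = 0.0549.

0.0549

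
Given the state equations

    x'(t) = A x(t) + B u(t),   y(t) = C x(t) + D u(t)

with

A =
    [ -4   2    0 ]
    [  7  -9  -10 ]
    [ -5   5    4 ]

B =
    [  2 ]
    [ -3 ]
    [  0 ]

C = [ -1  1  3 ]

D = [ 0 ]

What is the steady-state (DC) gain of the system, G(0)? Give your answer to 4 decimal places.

-9.1667

G(0) = C(-A)^{-1}B + D = -C A^{-1} B + D.
det A = -12, so A^{-1} = (1/-12)·adj(A) = [[-7/6, 2/3, 5/3], [-11/6, 4/3, 10/3], [5/6, -5/6, -11/6]]
A^{-1} B = [-13/3, -23/3, 25/6]^T
C A^{-1} B = 55/6
G(0) = D - C A^{-1} B = 0 - (55/6) = -55/6 ≈ -9.1667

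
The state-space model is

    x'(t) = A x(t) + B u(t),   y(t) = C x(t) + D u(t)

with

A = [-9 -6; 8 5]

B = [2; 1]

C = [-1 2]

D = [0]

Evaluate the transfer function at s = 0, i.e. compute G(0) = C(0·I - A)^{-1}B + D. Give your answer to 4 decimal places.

22.0000

G(0) = C(-A)^{-1}B + D = -C A^{-1} B + D.
det A = 3, so A^{-1} = (1/3)·adj(A) = [[5/3, 2], [-8/3, -3]]
A^{-1} B = [16/3, -25/3]^T
C A^{-1} B = -22
G(0) = D - C A^{-1} B = 0 - (-22) = 22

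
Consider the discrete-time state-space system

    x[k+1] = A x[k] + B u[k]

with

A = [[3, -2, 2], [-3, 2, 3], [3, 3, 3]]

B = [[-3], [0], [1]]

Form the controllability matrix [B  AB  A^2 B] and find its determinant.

117

AB = [[-7], [12], [-6]]
A^2B = [[-57], [27], [-3]]
Controllability matrix C = [B  AB  A^2B] = [[-3, -7, -57], [0, 12, 27], [1, -6, -3]]
Expanding along the first row, det(C) = (-3)·(12·(-3) - 27·(-6)) - (-7)·(0·(-3) - 27·1) + (-57)·(0·(-6) - 12·1) = (-3)·126 - (-7)·(-27) + (-57)·(-12) = 117
Since det(C) ≠ 0, rank(C) = 3 and the system is completely controllable.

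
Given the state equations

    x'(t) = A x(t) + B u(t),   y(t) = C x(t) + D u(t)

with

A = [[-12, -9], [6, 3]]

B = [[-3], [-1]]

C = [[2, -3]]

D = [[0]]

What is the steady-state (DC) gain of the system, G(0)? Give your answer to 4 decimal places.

7.0000

G(0) = C(-A)^{-1}B + D = -C A^{-1} B + D.
det A = 18, so A^{-1} = (1/18)·adj(A) = [[1/6, 1/2], [-1/3, -2/3]]
A^{-1} B = [-1, 5/3]^T
C A^{-1} B = -7
G(0) = D - C A^{-1} B = 0 - (-7) = 7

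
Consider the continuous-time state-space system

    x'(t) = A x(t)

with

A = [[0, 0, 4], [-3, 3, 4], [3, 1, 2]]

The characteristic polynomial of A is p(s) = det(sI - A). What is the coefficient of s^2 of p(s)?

Expand det(sI - A) for the 3×3 matrix.
p(s) = s^3 - 5s^2 - 10s + 48.
(Check: constant term = det(-A) = (-1)^3 det A = 48; coefficient of s^2 = -tr A = -5.)
The coefficient of s^2 is -5.

-5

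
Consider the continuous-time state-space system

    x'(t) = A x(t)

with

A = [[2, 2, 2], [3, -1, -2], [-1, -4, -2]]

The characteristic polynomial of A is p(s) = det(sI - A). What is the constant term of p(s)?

Expand det(sI - A) for the 3×3 matrix.
p(s) = s^3 + s^2 - 16s + 22.
(Check: constant term = det(-A) = (-1)^3 det A = 22; coefficient of s^2 = -tr A = 1.)
The constant term is 22.

22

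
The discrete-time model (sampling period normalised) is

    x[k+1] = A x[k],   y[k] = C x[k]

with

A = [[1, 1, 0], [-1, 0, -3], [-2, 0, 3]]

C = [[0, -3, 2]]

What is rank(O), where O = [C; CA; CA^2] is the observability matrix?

3

CA = [[-1, 0, 15]]
CA^2 = [[-31, -1, 45]]
Observability matrix O = [C; CA; CA^2] = [[0, -3, 2], [-1, 0, 15], [-31, -1, 45]]
det(O) = 0·(0·45 - 15·(-1)) - (-3)·((-1)·45 - 15·(-31)) + 2·((-1)·(-1) - 0·(-31)) = 0·15 - (-3)·420 + 2·1 = 1262 ≠ 0, so rank(O) = 3.
rank(O) = 3 = n, so the pair (A, C) is completely observable.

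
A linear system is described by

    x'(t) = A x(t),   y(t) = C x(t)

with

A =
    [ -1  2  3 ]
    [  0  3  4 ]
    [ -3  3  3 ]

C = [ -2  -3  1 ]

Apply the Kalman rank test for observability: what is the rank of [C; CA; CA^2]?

CA = [[-1, -10, -15]]
CA^2 = [[46, -77, -88]]
Observability matrix O = [C; CA; CA^2] = [[-2, -3, 1], [-1, -10, -15], [46, -77, -88]]
det(O) = (-2)·((-10)·(-88) - (-15)·(-77)) - (-3)·((-1)·(-88) - (-15)·46) + 1·((-1)·(-77) - (-10)·46) = (-2)·(-275) - (-3)·778 + 1·537 = 3421 ≠ 0, so rank(O) = 3.
rank(O) = 3 = n, so the pair (A, C) is completely observable.

3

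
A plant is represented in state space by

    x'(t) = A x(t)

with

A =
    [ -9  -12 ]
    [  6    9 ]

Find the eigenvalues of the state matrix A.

det(sI - A) = s^2 - (tr A)s + det A, with tr A = (-9) + 9 = 0 and det A = (-9)·9 - (-12)·6 = -81 - (-72) = -9.
So p(s) = det(sI - A) = s^2 - 9.
Factor s^2 - 9: two numbers with sum 0 and product -9 are 3 and -3, so s^2 - 9 = (s - 3)(s + 3).
Hence p(s) = (s - 3) (s + 3), with roots -3, 3.
At least one eigenvalue has non-negative real part, so the system is not asymptotically stable.

-3, 3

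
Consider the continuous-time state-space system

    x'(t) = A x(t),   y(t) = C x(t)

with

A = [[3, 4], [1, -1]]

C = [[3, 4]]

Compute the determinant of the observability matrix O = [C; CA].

CA = [[13, 8]]
Observability matrix O = [C; CA] = [[3, 4], [13, 8]]
det(O) = 3·8 - 4·13 = 24 - 52 = -28
Since det(O) ≠ 0, rank(O) = 2 and the system is completely observable.

-28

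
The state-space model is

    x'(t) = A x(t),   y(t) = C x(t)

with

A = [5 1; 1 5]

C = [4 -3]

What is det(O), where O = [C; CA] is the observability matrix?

CA = [[17, -11]]
Observability matrix O = [C; CA] = [[4, -3], [17, -11]]
det(O) = 4·(-11) - (-3)·17 = -44 - (-51) = 7
Since det(O) ≠ 0, rank(O) = 2 and the system is completely observable.

7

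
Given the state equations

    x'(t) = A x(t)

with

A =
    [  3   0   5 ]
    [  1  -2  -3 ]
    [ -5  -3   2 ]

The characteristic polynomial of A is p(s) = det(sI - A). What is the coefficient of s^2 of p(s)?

Expand det(sI - A) for the 3×3 matrix.
p(s) = s^3 - 3s^2 + 12s + 104.
(Check: constant term = det(-A) = (-1)^3 det A = 104; coefficient of s^2 = -tr A = -3.)
The coefficient of s^2 is -3.

-3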